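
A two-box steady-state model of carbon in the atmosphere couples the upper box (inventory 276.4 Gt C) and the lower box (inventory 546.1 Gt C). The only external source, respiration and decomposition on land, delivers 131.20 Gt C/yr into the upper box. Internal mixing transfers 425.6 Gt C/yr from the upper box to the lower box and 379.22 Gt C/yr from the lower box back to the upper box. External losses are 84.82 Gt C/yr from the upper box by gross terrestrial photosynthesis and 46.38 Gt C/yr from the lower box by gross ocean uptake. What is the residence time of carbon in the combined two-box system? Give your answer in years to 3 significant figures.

For the system as a whole, the A↔B exchange is internal and contributes nothing to the throughput; only the external sinks remove mass.
M_total = 276.4 + 546.1 = 822.50 Gt C.
ΣF_external_out = 84.82 + 46.38 = 131.20 Gt C/yr.
τ = M_total / ΣF_ext = 822.50 / 131.20 = 6.269 yr.

6.27 yr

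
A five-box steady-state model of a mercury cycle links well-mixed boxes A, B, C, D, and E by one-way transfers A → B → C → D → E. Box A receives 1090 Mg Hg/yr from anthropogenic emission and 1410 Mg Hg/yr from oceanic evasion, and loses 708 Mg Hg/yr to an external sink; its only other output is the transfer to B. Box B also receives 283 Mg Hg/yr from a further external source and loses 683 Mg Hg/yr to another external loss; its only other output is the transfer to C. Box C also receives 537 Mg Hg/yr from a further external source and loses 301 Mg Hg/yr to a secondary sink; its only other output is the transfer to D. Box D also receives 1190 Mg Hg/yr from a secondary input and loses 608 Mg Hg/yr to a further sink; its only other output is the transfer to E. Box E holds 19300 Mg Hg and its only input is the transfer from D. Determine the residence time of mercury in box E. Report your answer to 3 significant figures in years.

8.73 yr

Box A: F(A→B) = (1090 + 1410) − 708 = 1792.0 Mg Hg/yr.
Box B: F(B→C) = (1792.0 + 283) − 683 = 1392.0 Mg Hg/yr.
Box C: F(C→D) = (1392.0 + 537) − 301 = 1628.0 Mg Hg/yr.
Box D: F(D→E) = (1628.0 + 1190) − 608 = 2210.0 Mg Hg/yr.
Box E throughput = its input = 2210.0 Mg Hg/yr; τ = 19300 / 2210.0 = 8.733 yr.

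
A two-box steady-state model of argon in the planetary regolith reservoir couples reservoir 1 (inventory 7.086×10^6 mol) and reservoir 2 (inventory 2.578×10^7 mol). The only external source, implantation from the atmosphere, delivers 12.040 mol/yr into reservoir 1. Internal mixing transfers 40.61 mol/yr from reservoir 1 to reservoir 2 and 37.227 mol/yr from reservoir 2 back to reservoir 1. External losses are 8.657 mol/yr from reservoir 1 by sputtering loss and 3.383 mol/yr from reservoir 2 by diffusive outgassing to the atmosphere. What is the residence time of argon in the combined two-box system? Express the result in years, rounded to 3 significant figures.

For the system as a whole, the A↔B exchange is internal and contributes nothing to the throughput; only the external sinks remove mass.
M_total = 7.086×10^6 + 2.578×10^7 = 3.2866×10^7 mol.
ΣF_external_out = 8.657 + 3.383 = 12.040 mol/yr.
τ = M_total / ΣF_ext = 3.2866×10^7 / 12.040 = 2.730×10^6 yr.

2.73×10^6 yr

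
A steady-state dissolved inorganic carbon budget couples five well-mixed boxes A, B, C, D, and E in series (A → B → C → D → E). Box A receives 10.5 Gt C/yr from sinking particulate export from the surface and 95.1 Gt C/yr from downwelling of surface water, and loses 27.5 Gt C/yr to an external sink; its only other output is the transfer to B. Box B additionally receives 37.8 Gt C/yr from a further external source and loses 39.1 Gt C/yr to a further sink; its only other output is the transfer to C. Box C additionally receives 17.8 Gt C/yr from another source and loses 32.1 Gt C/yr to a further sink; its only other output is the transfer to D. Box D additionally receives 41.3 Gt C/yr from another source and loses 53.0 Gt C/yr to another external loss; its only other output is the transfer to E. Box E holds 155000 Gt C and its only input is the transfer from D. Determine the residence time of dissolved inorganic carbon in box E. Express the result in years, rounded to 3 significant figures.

Box A: F(A→B) = (10.5 + 95.1) − 27.5 = 78.100 Gt C/yr.
Box B: F(B→C) = (78.100 + 37.8) − 39.1 = 76.800 Gt C/yr.
Box C: F(C→D) = (76.800 + 17.8) − 32.1 = 62.500 Gt C/yr.
Box D: F(D→E) = (62.500 + 41.3) − 53.0 = 50.800 Gt C/yr.
Box E throughput = its input = 50.800 Gt C/yr; τ = 155000 / 50.800 = 3051 yr.

3050 yr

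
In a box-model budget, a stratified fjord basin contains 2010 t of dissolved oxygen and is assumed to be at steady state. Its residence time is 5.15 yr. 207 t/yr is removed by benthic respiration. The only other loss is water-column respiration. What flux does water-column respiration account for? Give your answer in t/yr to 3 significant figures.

183 t/yr

Total removal F = M/τ = 2010 / 5.15 = 390.3 t/yr.
Water-column respiration = F − (207) = 390.3 − 207.0 = 183.3 t/yr.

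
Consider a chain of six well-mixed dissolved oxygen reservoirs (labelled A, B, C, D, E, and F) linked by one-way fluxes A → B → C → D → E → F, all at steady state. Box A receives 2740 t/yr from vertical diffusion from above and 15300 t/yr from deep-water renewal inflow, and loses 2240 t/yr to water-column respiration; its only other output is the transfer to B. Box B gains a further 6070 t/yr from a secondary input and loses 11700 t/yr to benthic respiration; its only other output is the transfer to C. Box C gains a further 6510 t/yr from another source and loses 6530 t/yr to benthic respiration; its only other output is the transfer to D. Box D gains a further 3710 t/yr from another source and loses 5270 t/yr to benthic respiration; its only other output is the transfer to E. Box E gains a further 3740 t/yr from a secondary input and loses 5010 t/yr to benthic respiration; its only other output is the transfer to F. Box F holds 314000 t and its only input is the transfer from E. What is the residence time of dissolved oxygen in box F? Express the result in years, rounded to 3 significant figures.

42.9 yr

Box A: F(A→B) = (2740 + 15300) − 2240 = 15800 t/yr.
Box B: F(B→C) = (15800 + 6070) − 11700 = 10170 t/yr.
Box C: F(C→D) = (10170 + 6510) − 6530 = 10150 t/yr.
Box D: F(D→E) = (10150 + 3710) − 5270 = 8590.0 t/yr.
Box E: F(E→F) = (8590.0 + 3740) − 5010 = 7320.0 t/yr.
Box F throughput = its input = 7320.0 t/yr; τ = 314000 / 7320.0 = 42.90 yr.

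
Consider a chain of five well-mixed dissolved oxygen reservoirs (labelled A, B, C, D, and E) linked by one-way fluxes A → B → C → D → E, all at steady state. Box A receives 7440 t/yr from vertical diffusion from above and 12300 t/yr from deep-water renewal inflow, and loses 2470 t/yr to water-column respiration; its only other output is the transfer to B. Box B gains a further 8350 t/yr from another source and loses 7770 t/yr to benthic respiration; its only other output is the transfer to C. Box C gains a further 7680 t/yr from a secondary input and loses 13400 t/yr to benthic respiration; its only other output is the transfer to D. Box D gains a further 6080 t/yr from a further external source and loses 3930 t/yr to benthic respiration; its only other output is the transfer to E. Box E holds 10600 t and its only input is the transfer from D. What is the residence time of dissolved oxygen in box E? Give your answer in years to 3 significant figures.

Box A: F(A→B) = (7440 + 12300) − 2470 = 17270 t/yr.
Box B: F(B→C) = (17270 + 8350) − 7770 = 17850 t/yr.
Box C: F(C→D) = (17850 + 7680) − 13400 = 12130 t/yr.
Box D: F(D→E) = (12130 + 6080) − 3930 = 14280 t/yr.
Box E throughput = its input = 14280 t/yr; τ = 10600 / 14280 = 0.7423 yr.

0.742 yr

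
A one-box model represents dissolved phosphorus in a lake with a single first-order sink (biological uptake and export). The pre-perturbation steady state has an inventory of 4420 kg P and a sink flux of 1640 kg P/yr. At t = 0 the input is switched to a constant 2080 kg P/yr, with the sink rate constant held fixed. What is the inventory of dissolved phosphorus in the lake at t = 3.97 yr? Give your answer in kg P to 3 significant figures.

5330 kg P

Residence time τ = M₀/F₀ = 2.695 yr. The eventual steady state is M_∞ = M₀·(F₁/F₀) = 4420 × 2080/1640 = 5605.9 kg P.
The anomaly ΔM(t) = M(t) − M_∞ decays as ΔM₀·e^(−t/τ) with ΔM₀ = 4420 − 5605.9 = −1186 kg P.
At t = 3.97 yr, e^(−t/τ) = e^(−1.473) = 0.2292, so ΔM = −271.8 kg P and M = 5605.9 − 271.8 = 5334.0 kg P.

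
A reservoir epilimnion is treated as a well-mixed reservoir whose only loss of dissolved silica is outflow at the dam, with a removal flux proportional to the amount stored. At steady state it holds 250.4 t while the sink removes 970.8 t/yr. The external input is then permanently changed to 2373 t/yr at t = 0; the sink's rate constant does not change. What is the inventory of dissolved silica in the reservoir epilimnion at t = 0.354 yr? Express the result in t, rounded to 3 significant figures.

Residence time τ = M₀/F₀ = 0.2579 yr. The eventual steady state is M_∞ = M₀·(F₁/F₀) = 250.4 × 2373/970.8 = 612.07 t.
The anomaly ΔM(t) = M(t) − M_∞ decays as ΔM₀·e^(−t/τ) with ΔM₀ = 250.4 − 612.07 = −361.7 t.
At t = 0.354 yr, e^(−t/τ) = e^(−1.372) = 0.2535, so ΔM = −91.68 t and M = 612.07 − 91.68 = 520.39 t.

520 t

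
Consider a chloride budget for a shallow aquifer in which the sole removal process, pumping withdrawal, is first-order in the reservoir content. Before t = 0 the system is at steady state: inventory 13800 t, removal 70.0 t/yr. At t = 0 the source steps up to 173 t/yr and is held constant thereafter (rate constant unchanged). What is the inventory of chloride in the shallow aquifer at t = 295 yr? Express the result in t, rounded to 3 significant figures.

29600 t

τ = M₀/F₀ = 13800/70.0 = 197.1 yr; rate constant k = 1/τ.
New steady state M_∞ = F₁/k = F₁·τ = 173 × 197.1 = 34106 t.
M(t) = M_∞ + (M₀ − M_∞)·e^(−t/τ); t/τ = 295/197.1 = 1.496, so e^(−t/τ) = 0.2239.
M(t) = 34106 − 20310 × 0.2239 = 29558 t.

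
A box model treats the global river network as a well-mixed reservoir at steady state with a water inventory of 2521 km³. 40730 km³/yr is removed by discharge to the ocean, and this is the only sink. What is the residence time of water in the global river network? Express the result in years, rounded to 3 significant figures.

τ = M / F = 2521 / 40730 = 0.06190 yr.

0.0619 yr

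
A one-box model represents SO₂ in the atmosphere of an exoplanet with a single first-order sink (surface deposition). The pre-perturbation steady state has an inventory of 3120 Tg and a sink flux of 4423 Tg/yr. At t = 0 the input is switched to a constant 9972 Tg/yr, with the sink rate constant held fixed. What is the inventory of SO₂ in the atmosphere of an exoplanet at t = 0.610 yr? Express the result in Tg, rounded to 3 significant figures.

Residence time τ = M₀/F₀ = 0.7054 yr. The eventual steady state is M_∞ = M₀·(F₁/F₀) = 3120 × 9972/4423 = 7034.3 Tg.
The anomaly ΔM(t) = M(t) − M_∞ decays as ΔM₀·e^(−t/τ) with ΔM₀ = 3120 − 7034.3 = −3914 Tg.
At t = 0.610 yr, e^(−t/τ) = e^(−0.8648) = 0.4212, so ΔM = −1649 Tg and M = 7034.3 − 1649 = 5385.8 Tg.

5390 Tg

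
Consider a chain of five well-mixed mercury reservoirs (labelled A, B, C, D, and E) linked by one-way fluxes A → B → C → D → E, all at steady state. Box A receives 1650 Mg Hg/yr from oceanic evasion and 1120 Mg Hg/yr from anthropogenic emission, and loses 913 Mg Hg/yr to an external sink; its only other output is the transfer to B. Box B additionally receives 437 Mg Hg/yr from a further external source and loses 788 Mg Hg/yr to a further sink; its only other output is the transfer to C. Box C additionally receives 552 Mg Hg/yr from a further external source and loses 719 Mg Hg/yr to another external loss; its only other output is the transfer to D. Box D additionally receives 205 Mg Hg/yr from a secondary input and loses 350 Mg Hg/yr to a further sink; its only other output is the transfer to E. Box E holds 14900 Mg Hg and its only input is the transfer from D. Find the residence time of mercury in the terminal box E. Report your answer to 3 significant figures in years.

12.5 yr

Box A: F(A→B) = (1650 + 1120) − 913 = 1857.0 Mg Hg/yr.
Box B: F(B→C) = (1857.0 + 437) − 788 = 1506.0 Mg Hg/yr.
Box C: F(C→D) = (1506.0 + 552) − 719 = 1339.0 Mg Hg/yr.
Box D: F(D→E) = (1339.0 + 205) − 350 = 1194.0 Mg Hg/yr.
Box E throughput = its input = 1194.0 Mg Hg/yr; τ = 14900 / 1194.0 = 12.48 yr.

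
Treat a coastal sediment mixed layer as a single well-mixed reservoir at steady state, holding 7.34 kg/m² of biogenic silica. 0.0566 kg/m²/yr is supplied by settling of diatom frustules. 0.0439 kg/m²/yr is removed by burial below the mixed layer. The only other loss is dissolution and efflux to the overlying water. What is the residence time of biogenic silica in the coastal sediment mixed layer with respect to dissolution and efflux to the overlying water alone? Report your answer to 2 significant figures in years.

At steady state ΣF_in = ΣF_out.
ΣF_in = 0.056600 kg/m²/yr.
Dissolution and efflux to the overlying water flux = ΣF_in − (0.0439) = 0.056600 − 0.04390 = 0.01270 kg/m²/yr.
τ = M / F = 7.34 / 0.01270 = 578.0 yr.

580 yr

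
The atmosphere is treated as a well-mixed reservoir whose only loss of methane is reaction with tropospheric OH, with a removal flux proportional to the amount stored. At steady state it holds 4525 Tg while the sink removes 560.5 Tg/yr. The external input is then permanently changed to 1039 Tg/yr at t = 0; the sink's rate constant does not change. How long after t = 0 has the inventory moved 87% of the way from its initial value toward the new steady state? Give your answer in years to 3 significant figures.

16.5 yr

τ = M₀/F₀ = 4525/560.5 = 8.073 yr.
The remaining gap fraction is e^(−t/τ); 87% covered ⇒ e^(−t/τ) = 0.130.
t = −τ ln(0.130) = 8.073 × 2.040 = 16.47 yr.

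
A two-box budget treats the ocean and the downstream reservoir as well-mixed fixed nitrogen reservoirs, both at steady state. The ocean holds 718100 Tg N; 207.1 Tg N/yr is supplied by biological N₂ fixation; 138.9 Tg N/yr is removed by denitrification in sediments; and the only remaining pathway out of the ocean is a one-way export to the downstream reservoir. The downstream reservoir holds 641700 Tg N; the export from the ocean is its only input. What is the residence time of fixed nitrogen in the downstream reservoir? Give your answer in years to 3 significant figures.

9410 yr

Balance the ocean: ΣF_in = 207.10 Tg N/yr.
Export to the downstream reservoir = ΣF_in − (138.9) = 68.200 Tg N/yr.
At steady state the output of the downstream reservoir equals its input, 68.200 Tg N/yr.
τ = M / F = 641700 / 68.200 = 9409 yr.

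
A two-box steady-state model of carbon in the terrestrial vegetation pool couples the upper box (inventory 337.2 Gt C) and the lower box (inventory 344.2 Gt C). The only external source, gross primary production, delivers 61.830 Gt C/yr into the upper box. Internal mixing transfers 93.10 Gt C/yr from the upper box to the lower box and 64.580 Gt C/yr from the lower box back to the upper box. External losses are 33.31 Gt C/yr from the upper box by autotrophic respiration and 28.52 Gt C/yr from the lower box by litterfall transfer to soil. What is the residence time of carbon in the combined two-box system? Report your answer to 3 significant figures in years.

Treat the two boxes together as one reservoir: the mixing fluxes between them are internal recycling, so τ = ΣM / Σ(external losses).
M_total = 337.2 + 344.2 = 681.40 Gt C.
ΣF_external_out = 33.31 + 28.52 = 61.830 Gt C/yr.
τ = M_total / ΣF_ext = 681.40 / 61.830 = 11.02 yr.

11.0 yr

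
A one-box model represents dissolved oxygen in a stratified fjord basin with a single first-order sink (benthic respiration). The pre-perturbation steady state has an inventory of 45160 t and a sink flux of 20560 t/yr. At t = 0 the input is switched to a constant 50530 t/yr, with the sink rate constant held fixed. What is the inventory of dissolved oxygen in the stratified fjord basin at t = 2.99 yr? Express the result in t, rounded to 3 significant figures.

The sink rate constant is k = F₀/M₀ = 20560/45160 = 0.4553 yr⁻¹.
Solving dM/dt = F₁ − kM with M(0) = M₀ gives M(t) = F₁/k + (M₀ − F₁/k)·e^(−kt).
F₁/k = 50530/0.4553 = 110990 t; kt = 0.4553 × 2.99 = 1.361, e^(−kt) = 0.2563.
M(2.99) = 110990 + (45160 − 110990) × 0.2563 = 110990 − 16870 = 94115 t.

94100 t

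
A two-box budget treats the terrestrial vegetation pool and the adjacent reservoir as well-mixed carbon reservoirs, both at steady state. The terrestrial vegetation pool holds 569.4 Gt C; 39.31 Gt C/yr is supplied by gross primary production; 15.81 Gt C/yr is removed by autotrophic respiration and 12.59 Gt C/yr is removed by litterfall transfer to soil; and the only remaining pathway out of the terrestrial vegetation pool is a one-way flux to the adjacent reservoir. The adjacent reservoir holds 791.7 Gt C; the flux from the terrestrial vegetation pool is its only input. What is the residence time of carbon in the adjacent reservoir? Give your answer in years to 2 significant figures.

73 yr

Balance the terrestrial vegetation pool: ΣF_in = 39.310 Gt C/yr.
Flux to the adjacent reservoir = ΣF_in − (15.81 + 12.59) = 10.910 Gt C/yr.
At steady state the output of the adjacent reservoir equals its input, 10.910 Gt C/yr.
τ = M / F = 791.7 / 10.910 = 72.57 yr.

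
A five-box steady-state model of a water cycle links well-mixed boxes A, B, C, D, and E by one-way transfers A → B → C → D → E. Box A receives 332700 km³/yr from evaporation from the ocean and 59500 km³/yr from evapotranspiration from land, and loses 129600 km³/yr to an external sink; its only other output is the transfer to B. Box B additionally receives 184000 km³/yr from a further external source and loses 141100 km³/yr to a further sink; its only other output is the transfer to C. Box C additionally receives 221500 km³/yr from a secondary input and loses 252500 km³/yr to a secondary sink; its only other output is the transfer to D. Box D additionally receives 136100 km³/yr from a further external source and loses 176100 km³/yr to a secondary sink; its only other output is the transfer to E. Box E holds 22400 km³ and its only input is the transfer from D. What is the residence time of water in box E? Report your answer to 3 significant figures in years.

Box A: F(A→B) = (332700 + 59500) − 129600 = 262600 km³/yr.
Box B: F(B→C) = (262600 + 184000) − 141100 = 305500 km³/yr.
Box C: F(C→D) = (305500 + 221500) − 252500 = 274500 km³/yr.
Box D: F(D→E) = (274500 + 136100) − 176100 = 234500 km³/yr.
Box E throughput = its input = 234500 km³/yr; τ = 22400 / 234500 = 0.09552 yr.

0.0955 yr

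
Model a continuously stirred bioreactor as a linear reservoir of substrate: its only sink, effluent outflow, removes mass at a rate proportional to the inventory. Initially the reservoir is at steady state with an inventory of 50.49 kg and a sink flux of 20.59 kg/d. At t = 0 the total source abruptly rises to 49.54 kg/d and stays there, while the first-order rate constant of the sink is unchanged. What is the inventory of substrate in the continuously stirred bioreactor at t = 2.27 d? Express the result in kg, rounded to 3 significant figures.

Residence time τ = M₀/F₀ = 2.452 d. The eventual steady state is M_∞ = M₀·(F₁/F₀) = 50.49 × 49.54/20.59 = 121.48 kg.
The anomaly ΔM(t) = M(t) − M_∞ decays as ΔM₀·e^(−t/τ) with ΔM₀ = 50.49 − 121.48 = −70.99 kg.
At t = 2.27 d, e^(−t/τ) = e^(−0.9257) = 0.3962, so ΔM = −28.13 kg and M = 121.48 − 28.13 = 93.350 kg.

93.4 kg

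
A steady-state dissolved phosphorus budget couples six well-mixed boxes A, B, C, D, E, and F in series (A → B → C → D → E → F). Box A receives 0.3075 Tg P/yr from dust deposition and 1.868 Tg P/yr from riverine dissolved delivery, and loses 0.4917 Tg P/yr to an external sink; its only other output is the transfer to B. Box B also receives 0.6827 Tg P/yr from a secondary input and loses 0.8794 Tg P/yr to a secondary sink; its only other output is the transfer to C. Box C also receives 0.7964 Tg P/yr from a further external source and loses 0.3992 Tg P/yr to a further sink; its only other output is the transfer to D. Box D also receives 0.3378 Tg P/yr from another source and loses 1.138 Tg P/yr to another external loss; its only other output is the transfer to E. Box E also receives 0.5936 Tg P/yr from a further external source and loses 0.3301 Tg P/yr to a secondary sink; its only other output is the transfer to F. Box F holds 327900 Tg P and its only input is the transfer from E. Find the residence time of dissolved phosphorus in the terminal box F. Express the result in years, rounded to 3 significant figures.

Box A: F(A→B) = (0.3075 + 1.868) − 0.4917 = 1.6838 Tg P/yr.
Box B: F(B→C) = (1.6838 + 0.6827) − 0.8794 = 1.4871 Tg P/yr.
Box C: F(C→D) = (1.4871 + 0.7964) − 0.3992 = 1.8843 Tg P/yr.
Box D: F(D→E) = (1.8843 + 0.3378) − 1.138 = 1.0841 Tg P/yr.
Box E: F(E→F) = (1.0841 + 0.5936) − 0.3301 = 1.3476 Tg P/yr.
Box F throughput = its input = 1.3476 Tg P/yr; τ = 327900 / 1.3476 = 243300 yr.

243000 yr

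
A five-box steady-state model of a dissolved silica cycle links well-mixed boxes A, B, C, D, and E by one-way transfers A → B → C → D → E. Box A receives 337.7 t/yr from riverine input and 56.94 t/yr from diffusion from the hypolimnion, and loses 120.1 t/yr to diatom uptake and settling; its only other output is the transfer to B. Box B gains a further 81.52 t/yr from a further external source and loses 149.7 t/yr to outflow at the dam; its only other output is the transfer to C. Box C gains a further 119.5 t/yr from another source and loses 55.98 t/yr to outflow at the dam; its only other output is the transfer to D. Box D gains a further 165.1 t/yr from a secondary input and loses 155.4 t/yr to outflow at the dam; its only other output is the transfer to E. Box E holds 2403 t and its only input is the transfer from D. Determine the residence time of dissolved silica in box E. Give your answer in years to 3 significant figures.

Box A: F(A→B) = (337.7 + 56.94) − 120.1 = 274.54 t/yr.
Box B: F(B→C) = (274.54 + 81.52) − 149.7 = 206.36 t/yr.
Box C: F(C→D) = (206.36 + 119.5) − 55.98 = 269.88 t/yr.
Box D: F(D→E) = (269.88 + 165.1) − 155.4 = 279.58 t/yr.
Box E throughput = its input = 279.58 t/yr; τ = 2403 / 279.58 = 8.595 yr.

8.60 yr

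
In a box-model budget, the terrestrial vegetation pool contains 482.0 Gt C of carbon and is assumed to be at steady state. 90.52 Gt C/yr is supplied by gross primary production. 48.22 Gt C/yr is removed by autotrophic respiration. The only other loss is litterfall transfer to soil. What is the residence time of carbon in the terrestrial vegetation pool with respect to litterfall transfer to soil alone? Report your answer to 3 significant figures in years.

At steady state ΣF_in = ΣF_out.
ΣF_in = 90.520 Gt C/yr.
Litterfall transfer to soil flux = ΣF_in − (48.22) = 90.520 − 48.22 = 42.30 Gt C/yr.
τ = M / F = 482.0 / 42.30 = 11.39 yr.

11.4 yr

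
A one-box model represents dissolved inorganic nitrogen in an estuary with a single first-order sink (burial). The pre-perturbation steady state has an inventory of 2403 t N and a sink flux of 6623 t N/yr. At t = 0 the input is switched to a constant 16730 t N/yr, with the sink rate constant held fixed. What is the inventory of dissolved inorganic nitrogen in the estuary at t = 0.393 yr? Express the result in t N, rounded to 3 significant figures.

4830 t N

The sink rate constant is k = F₀/M₀ = 6623/2403 = 2.756 yr⁻¹.
Solving dM/dt = F₁ − kM with M(0) = M₀ gives M(t) = F₁/k + (M₀ − F₁/k)·e^(−kt).
F₁/k = 16730/2.756 = 6070.1 t N; kt = 2.756 × 0.393 = 1.083, e^(−kt) = 0.3385.
M(0.393) = 6070.1 + (2403 − 6070.1) × 0.3385 = 6070.1 − 1241 = 4828.7 t N.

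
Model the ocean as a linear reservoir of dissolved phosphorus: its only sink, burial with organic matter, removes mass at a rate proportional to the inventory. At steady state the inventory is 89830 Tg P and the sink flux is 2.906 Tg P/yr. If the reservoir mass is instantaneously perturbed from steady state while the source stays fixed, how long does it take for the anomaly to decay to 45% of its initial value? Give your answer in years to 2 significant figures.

For a linear reservoir the anomaly decays as exp(−t/τ) with τ = M/F = 89830/2.906 = 30910 yr.
exp(−t/τ) = 0.45 ⇒ t = −τ ln(0.45) = 30910 × 0.7985 = 24680 yr.

25000 yr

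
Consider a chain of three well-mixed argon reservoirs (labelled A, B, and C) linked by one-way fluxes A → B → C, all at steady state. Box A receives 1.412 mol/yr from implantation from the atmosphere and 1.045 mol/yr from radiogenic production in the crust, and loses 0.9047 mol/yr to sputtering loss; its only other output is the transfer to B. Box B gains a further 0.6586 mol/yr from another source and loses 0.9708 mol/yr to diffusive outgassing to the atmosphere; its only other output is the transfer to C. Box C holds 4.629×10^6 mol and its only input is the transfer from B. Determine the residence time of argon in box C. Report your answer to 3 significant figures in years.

3.73×10^6 yr

Box A: F(A→B) = (1.412 + 1.045) − 0.9047 = 1.5523 mol/yr.
Box B: F(B→C) = (1.5523 + 0.6586) − 0.9708 = 1.2401 mol/yr.
Box C throughput = its input = 1.2401 mol/yr; τ = 4.629×10^6 / 1.2401 = 3.733×10^6 yr.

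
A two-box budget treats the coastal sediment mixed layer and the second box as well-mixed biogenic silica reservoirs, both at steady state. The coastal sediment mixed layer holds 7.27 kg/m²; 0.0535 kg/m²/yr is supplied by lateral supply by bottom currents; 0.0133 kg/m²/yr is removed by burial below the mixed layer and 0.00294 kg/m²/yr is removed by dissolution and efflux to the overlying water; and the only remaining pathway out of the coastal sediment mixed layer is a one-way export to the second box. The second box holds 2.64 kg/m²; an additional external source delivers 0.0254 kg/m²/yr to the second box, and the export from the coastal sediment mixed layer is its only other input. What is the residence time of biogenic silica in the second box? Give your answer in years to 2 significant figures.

Balance the coastal sediment mixed layer: ΣF_in = 0.053500 kg/m²/yr.
Export to the second box = ΣF_in − (0.0133 + 0.00294) = 0.037260 kg/m²/yr.
Total input to the second box = 0.037260 + 0.0254 = 0.062660 kg/m²/yr; at steady state this equals its total output.
τ = M / F = 2.64 / 0.062660 = 42.13 yr.

42 yr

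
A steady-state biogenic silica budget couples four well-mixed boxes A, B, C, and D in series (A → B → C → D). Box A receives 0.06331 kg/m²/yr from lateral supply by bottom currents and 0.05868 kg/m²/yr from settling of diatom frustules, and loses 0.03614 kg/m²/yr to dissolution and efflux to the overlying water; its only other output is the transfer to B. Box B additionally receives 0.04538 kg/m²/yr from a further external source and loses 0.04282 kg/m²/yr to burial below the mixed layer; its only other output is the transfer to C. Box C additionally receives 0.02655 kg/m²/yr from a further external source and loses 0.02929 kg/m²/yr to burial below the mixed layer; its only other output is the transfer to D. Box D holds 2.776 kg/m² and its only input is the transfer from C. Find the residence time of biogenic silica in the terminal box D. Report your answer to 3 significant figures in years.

32.4 yr

Box A: F(A→B) = (0.06331 + 0.05868) − 0.03614 = 0.085850 kg/m²/yr.
Box B: F(B→C) = (0.085850 + 0.04538) − 0.04282 = 0.088410 kg/m²/yr.
Box C: F(C→D) = (0.088410 + 0.02655) − 0.02929 = 0.085670 kg/m²/yr.
Box D throughput = its input = 0.085670 kg/m²/yr; τ = 2.776 / 0.085670 = 32.40 yr.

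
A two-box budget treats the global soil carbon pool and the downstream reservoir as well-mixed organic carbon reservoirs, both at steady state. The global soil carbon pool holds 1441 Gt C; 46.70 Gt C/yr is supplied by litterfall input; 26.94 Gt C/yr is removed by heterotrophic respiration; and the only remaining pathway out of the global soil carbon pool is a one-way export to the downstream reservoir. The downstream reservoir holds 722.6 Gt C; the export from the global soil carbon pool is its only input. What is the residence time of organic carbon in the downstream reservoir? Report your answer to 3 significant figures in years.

Balance the global soil carbon pool: ΣF_in = 46.700 Gt C/yr.
Export to the downstream reservoir = ΣF_in − (26.94) = 19.760 Gt C/yr.
At steady state the output of the downstream reservoir equals its input, 19.760 Gt C/yr.
τ = M / F = 722.6 / 19.760 = 36.57 yr.

36.6 yr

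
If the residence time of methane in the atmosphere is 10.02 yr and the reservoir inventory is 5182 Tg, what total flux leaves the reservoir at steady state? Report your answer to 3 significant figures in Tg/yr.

517 Tg/yr

F = M / τ = 5182 / 10.02 = 517.2 Tg/yr.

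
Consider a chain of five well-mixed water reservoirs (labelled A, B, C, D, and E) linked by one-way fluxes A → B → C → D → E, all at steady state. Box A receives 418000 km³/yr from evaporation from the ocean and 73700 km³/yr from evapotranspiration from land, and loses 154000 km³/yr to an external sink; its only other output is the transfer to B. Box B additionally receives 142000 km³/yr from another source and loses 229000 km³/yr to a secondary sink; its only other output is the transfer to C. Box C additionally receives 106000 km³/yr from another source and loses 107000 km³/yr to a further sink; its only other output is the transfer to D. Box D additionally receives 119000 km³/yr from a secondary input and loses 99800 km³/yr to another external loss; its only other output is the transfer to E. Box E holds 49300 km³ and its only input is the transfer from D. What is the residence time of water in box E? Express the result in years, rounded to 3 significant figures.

Box A: F(A→B) = (418000 + 73700) − 154000 = 337700 km³/yr.
Box B: F(B→C) = (337700 + 142000) − 229000 = 250700 km³/yr.
Box C: F(C→D) = (250700 + 106000) − 107000 = 249700 km³/yr.
Box D: F(D→E) = (249700 + 119000) − 99800 = 268900 km³/yr.
Box E throughput = its input = 268900 km³/yr; τ = 49300 / 268900 = 0.1833 yr.

0.183 yr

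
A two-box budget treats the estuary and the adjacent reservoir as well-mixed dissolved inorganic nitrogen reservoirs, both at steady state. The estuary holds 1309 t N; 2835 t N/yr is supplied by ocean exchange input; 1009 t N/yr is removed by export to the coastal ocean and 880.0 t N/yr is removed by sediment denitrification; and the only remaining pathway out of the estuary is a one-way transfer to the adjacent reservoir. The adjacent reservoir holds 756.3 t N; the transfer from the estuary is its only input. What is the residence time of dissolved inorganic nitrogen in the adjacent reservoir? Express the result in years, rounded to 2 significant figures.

Balance the estuary: ΣF_in = 2835.0 t N/yr.
Transfer to the adjacent reservoir = ΣF_in − (1009 + 880.0) = 946.00 t N/yr.
At steady state the output of the adjacent reservoir equals its input, 946.00 t N/yr.
τ = M / F = 756.3 / 946.00 = 0.7995 yr.

0.80 yr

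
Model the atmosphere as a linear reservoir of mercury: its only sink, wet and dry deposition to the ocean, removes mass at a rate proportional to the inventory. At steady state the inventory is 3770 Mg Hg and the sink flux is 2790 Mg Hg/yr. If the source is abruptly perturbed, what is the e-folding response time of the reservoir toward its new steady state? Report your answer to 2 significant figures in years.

1.4 yr

For a linear reservoir the response time equals the residence time τ = M/F.
τ = 3770 / 2790 = 1.351 yr.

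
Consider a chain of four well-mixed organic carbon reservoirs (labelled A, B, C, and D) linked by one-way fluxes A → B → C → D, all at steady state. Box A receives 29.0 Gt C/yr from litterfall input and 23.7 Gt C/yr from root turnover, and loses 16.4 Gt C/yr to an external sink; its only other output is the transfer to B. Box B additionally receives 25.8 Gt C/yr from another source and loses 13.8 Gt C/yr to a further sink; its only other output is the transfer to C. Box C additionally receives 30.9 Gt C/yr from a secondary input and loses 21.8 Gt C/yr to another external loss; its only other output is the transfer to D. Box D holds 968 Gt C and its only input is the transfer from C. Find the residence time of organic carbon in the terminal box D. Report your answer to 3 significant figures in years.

Box A: F(A→B) = (29.0 + 23.7) − 16.4 = 36.300 Gt C/yr.
Box B: F(B→C) = (36.300 + 25.8) − 13.8 = 48.300 Gt C/yr.
Box C: F(C→D) = (48.300 + 30.9) − 21.8 = 57.400 Gt C/yr.
Box D throughput = its input = 57.400 Gt C/yr; τ = 968 / 57.400 = 16.86 yr.

16.9 yr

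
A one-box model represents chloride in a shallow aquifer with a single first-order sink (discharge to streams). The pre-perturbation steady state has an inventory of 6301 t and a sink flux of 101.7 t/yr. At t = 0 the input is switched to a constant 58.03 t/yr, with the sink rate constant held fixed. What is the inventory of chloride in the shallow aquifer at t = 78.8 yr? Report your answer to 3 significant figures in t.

The sink rate constant is k = F₀/M₀ = 101.7/6301 = 0.01614 yr⁻¹.
Solving dM/dt = F₁ − kM with M(0) = M₀ gives M(t) = F₁/k + (M₀ − F₁/k)·e^(−kt).
F₁/k = 58.03/0.01614 = 3595.3 t; kt = 0.01614 × 78.8 = 1.272, e^(−kt) = 0.2803.
M(78.8) = 3595.3 + (6301 − 3595.3) × 0.2803 = 3595.3 + 758.4 = 4353.8 t.

4350 t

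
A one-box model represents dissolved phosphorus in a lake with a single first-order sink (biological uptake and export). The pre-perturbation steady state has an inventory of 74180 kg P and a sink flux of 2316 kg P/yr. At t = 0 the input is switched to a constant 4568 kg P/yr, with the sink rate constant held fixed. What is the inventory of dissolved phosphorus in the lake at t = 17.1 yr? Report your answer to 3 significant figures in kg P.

104000 kg P

The sink rate constant is k = F₀/M₀ = 2316/74180 = 0.03122 yr⁻¹.
Solving dM/dt = F₁ − kM with M(0) = M₀ gives M(t) = F₁/k + (M₀ − F₁/k)·e^(−kt).
F₁/k = 4568/0.03122 = 146310 kg P; kt = 0.03122 × 17.1 = 0.5339, e^(−kt) = 0.5863.
M(17.1) = 146310 + (74180 − 146310) × 0.5863 = 146310 − 42290 = 104020 kg P.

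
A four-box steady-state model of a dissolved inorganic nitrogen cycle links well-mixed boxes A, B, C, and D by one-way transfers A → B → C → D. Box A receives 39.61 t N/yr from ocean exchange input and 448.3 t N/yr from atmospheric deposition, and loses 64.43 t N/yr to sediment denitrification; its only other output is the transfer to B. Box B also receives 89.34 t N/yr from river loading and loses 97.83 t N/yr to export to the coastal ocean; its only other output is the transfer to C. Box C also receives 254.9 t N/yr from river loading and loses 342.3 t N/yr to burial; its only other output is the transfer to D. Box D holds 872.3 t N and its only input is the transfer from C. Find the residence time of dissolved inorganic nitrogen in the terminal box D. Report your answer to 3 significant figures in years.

Box A: F(A→B) = (39.61 + 448.3) − 64.43 = 423.48 t N/yr.
Box B: F(B→C) = (423.48 + 89.34) − 97.83 = 414.99 t N/yr.
Box C: F(C→D) = (414.99 + 254.9) − 342.3 = 327.59 t N/yr.
Box D throughput = its input = 327.59 t N/yr; τ = 872.3 / 327.59 = 2.663 yr.

2.66 yr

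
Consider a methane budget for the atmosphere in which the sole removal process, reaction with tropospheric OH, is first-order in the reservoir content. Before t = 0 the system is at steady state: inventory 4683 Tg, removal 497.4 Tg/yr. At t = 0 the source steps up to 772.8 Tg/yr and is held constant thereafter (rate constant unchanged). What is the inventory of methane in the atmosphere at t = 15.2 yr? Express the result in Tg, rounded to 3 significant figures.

6760 Tg

τ = M₀/F₀ = 4683/497.4 = 9.415 yr; rate constant k = 1/τ.
New steady state M_∞ = F₁/k = F₁·τ = 772.8 × 9.415 = 7275.9 Tg.
M(t) = M_∞ + (M₀ − M_∞)·e^(−t/τ); t/τ = 15.2/9.415 = 1.614, so e^(−t/τ) = 0.1990.
M(t) = 7275.9 − 2593 × 0.1990 = 6759.9 Tg.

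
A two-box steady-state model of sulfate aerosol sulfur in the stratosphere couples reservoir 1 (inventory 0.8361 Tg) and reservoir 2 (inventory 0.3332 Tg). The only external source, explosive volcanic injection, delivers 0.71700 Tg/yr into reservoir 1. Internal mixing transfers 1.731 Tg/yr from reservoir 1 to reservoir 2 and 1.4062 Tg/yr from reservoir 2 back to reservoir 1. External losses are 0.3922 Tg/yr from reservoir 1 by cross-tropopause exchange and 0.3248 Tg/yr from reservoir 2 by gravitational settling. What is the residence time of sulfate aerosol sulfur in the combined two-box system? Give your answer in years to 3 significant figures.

1.63 yr

Treat the two boxes together as one reservoir: the mixing fluxes between them are internal recycling, so τ = ΣM / Σ(external losses).
M_total = 0.8361 + 0.3332 = 1.1693 Tg.
ΣF_external_out = 0.3922 + 0.3248 = 0.71700 Tg/yr.
τ = M_total / ΣF_ext = 1.1693 / 0.71700 = 1.631 yr.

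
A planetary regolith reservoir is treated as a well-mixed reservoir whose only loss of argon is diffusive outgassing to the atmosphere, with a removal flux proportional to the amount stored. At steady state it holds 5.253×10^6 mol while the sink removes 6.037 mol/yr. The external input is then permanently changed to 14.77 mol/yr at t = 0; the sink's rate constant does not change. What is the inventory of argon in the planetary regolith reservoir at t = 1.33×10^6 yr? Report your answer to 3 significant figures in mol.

τ = M₀/F₀ = 5.253×10^6/6.037 = 870100 yr; rate constant k = 1/τ.
New steady state M_∞ = F₁/k = F₁·τ = 14.77 × 870100 = 1.2852×10^7 mol.
M(t) = M_∞ + (M₀ − M_∞)·e^(−t/τ); t/τ = 1.33×10^6/870100 = 1.528, so e^(−t/τ) = 0.2169.
M(t) = 1.2852×10^7 − 7.599×10^6 × 0.2169 = 1.1204×10^7 mol.

1.12×10^7 mol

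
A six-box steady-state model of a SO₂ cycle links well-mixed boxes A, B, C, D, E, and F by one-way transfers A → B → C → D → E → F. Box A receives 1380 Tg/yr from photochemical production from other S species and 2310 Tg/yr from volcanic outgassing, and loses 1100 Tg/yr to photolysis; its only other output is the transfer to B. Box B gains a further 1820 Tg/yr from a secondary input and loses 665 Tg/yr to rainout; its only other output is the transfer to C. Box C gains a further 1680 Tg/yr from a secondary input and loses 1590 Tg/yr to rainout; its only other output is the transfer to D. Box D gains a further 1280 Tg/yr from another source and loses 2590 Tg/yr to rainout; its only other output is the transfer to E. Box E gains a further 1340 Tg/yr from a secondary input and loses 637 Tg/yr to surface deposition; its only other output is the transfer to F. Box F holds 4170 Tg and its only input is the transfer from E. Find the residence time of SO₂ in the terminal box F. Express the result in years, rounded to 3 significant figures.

1.29 yr

Box A: F(A→B) = (1380 + 2310) − 1100 = 2590.0 Tg/yr.
Box B: F(B→C) = (2590.0 + 1820) − 665 = 3745.0 Tg/yr.
Box C: F(C→D) = (3745.0 + 1680) − 1590 = 3835.0 Tg/yr.
Box D: F(D→E) = (3835.0 + 1280) − 2590 = 2525.0 Tg/yr.
Box E: F(E→F) = (2525.0 + 1340) − 637 = 3228.0 Tg/yr.
Box F throughput = its input = 3228.0 Tg/yr; τ = 4170 / 3228.0 = 1.292 yr.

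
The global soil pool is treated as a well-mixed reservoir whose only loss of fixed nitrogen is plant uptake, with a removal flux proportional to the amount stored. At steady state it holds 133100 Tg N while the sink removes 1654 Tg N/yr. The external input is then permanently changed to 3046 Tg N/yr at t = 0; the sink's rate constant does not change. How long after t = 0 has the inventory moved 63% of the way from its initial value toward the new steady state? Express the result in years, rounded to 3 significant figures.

80.0 yr

τ = M₀/F₀ = 133100/1654 = 80.47 yr.
The remaining gap fraction is e^(−t/τ); 63% covered ⇒ e^(−t/τ) = 0.370.
t = −τ ln(0.370) = 80.47 × 0.9943 = 80.01 yr.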